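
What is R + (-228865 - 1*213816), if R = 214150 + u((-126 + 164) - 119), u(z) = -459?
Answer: -228990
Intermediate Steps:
R = 213691 (R = 214150 - 459 = 213691)
R + (-228865 - 1*213816) = 213691 + (-228865 - 1*213816) = 213691 + (-228865 - 213816) = 213691 - 442681 = -228990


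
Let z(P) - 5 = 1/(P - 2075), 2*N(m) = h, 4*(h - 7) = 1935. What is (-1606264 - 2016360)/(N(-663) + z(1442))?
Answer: -18344967936/1267891 ≈ -14469.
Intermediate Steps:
h = 1963/4 (h = 7 + (¼)*1935 = 7 + 1935/4 = 1963/4 ≈ 490.75)
N(m) = 1963/8 (N(m) = (½)*(1963/4) = 1963/8)
z(P) = 5 + 1/(-2075 + P) (z(P) = 5 + 1/(P - 2075) = 5 + 1/(-2075 + P))
(-1606264 - 2016360)/(N(-663) + z(1442)) = (-1606264 - 2016360)/(1963/8 + (-10374 + 5*1442)/(-2075 + 1442)) = -3622624/(1963/8 + (-10374 + 7210)/(-633)) = -3622624/(1963/8 - 1/633*(-3164)) = -3622624/(1963/8 + 3164/633) = -3622624/1267891/5064 = -3622624*5064/1267891 = -18344967936/1267891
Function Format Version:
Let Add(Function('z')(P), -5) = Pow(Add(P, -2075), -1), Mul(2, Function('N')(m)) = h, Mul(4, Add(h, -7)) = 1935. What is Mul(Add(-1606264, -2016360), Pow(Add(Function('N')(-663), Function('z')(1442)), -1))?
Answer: Rational(-18344967936, 1267891) ≈ -14469.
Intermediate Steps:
h = Rational(1963, 4) (h = Add(7, Mul(Rational(1, 4), 1935)) = Add(7, Rational(1935, 4)) = Rational(1963, 4) ≈ 490.75)
Function('N')(m) = Rational(1963, 8) (Function('N')(m) = Mul(Rational(1, 2), Rational(1963, 4)) = Rational(1963, 8))
Function('z')(P) = Add(5, Pow(Add(-2075, P), -1)) (Function('z')(P) = Add(5, Pow(Add(P, -2075), -1)) = Add(5, Pow(Add(-2075, P), -1)))
Mul(Add(-1606264, -2016360), Pow(Add(Function('N')(-663), Function('z')(1442)), -1)) = Mul(Add(-1606264, -2016360), Pow(Add(Rational(1963, 8), Mul(Pow(Add(-2075, 1442), -1), Add(-10374, Mul(5, 1442)))), -1)) = Mul(-3622624, Pow(Add(Rational(1963, 8), Mul(Pow(-633, -1), Add(-10374, 7210))), -1)) = Mul(-3622624, Pow(Add(Rational(1963, 8), Mul(Rational(-1, 633), -3164)), -1)) = Mul(-3622624, Pow(Add(Rational(1963, 8), Rational(3164, 633)), -1)) = Mul(-3622624, Pow(Rational(1267891, 5064), -1)) = Mul(-3622624, Rational(5064, 1267891)) = Rational(-18344967936, 1267891)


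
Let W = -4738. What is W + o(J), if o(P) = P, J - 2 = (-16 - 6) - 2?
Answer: -4760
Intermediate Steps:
J = -22 (J = 2 + ((-16 - 6) - 2) = 2 + (-22 - 2) = 2 - 24 = -22)
W + o(J) = -4738 - 22 = -4760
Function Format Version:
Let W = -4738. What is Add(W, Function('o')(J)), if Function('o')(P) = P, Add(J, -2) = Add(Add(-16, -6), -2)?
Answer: -4760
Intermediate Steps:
J = -22 (J = Add(2, Add(Add(-16, -6), -2)) = Add(2, Add(-22, -2)) = Add(2, -24) = -22)
Add(W, Function('o')(J)) = Add(-4738, -22) = -4760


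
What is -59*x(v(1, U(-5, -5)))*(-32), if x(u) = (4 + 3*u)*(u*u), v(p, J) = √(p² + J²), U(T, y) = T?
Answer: 196352 + 147264*√26 ≈ 9.4725e+5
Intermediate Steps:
v(p, J) = √(J² + p²)
x(u) = u²*(4 + 3*u) (x(u) = (4 + 3*u)*u² = u²*(4 + 3*u))
-59*x(v(1, U(-5, -5)))*(-32) = -59*(√((-5)² + 1²))²*(4 + 3*√((-5)² + 1²))*(-32) = -59*(√(25 + 1))²*(4 + 3*√(25 + 1))*(-32) = -59*(√26)²*(4 + 3*√26)*(-32) = -1534*(4 + 3*√26)*(-32) = -59*(104 + 78*√26)*(-32) = (-6136 - 4602*√26)*(-32) = 196352 + 147264*√26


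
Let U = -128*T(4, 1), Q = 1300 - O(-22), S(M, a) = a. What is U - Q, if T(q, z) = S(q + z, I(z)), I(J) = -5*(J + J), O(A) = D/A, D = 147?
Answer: -587/22 ≈ -26.682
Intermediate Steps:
O(A) = 147/A
I(J) = -10*J
T(q, z) = -10*z
Q = 28747/22 (Q = 1300 - 147/(-22) = 1300 - 147*(-1)/22 = 1300 - 1*(-147/22) = 1300 + 147/22 = 28747/22 ≈ 1306.7)
U = 1280 (U = -(-1280) = -128*(-10) = 1280)
U - Q = 1280 - 1*28747/22 = 1280 - 28747/22 = -587/22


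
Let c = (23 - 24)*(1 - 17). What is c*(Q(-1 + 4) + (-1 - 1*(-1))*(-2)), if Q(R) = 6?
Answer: 96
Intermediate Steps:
c = 16 (c = -1*(-16) = 16)
c*(Q(-1 + 4) + (-1 - 1*(-1))*(-2)) = 16*(6 + (-1 - 1*(-1))*(-2)) = 16*(6 + (-1 + 1)*(-2)) = 16*(6 + 0*(-2)) = 16*(6 + 0) = 16*6 = 96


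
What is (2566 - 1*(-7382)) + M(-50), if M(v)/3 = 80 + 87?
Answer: 10449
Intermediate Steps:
M(v) = 501 (M(v) = 3*(80 + 87) = 3*167 = 501)
(2566 - 1*(-7382)) + M(-50) = (2566 - 1*(-7382)) + 501 = (2566 + 7382) + 501 = 9948 + 501 = 10449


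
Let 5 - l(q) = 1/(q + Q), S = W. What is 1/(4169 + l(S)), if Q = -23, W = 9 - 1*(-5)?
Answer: 9/37567 ≈ 0.00023957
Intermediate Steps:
W = 14 (W = 9 + 5 = 14)
S = 14
l(q) = 5 - 1/(-23 + q) (l(q) = 5 - 1/(q - 23) = 5 - 1/(-23 + q))
1/(4169 + l(S)) = 1/(4169 + (-116 + 5*14)/(-23 + 14)) = 1/(4169 + (-116 + 70)/(-9)) = 1/(4169 - 1/9*(-46)) = 1/(4169 + 46/9) = 1/(37567/9) = 9/37567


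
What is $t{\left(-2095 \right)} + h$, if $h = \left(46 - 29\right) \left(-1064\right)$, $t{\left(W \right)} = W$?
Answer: $-20183$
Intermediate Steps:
$h = -18088$ ($h = 17 \left(-1064\right) = -18088$)
$t{\left(-2095 \right)} + h = -2095 - 18088 = -20183$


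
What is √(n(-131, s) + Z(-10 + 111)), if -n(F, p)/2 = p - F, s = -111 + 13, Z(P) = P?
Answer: √35 ≈ 5.9161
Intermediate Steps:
s = -98
n(F, p) = -2*p + 2*F (n(F, p) = -2*(p - F) = -2*p + 2*F)
√(n(-131, s) + Z(-10 + 111)) = √((-2*(-98) + 2*(-131)) + (-10 + 111)) = √((196 - 262) + 101) = √(-66 + 101) = √35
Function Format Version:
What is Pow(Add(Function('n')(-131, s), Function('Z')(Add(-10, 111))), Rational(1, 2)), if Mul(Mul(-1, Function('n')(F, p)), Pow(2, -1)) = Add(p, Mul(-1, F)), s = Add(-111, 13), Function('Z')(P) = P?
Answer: Pow(35, Rational(1, 2)) ≈ 5.9161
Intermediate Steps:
s = -98
Function('n')(F, p) = Add(Mul(-2, p), Mul(2, F)) (Function('n')(F, p) = Mul(-2, Add(p, Mul(-1, F))) = Add(Mul(-2, p), Mul(2, F)))
Pow(Add(Function('n')(-131, s), Function('Z')(Add(-10, 111))), Rational(1, 2)) = Pow(Add(Add(Mul(-2, -98), Mul(2, -131)), Add(-10, 111)), Rational(1, 2)) = Pow(Add(Add(196, -262), 101), Rational(1, 2)) = Pow(Add(-66, 101), Rational(1, 2)) = Pow(35, Rational(1, 2))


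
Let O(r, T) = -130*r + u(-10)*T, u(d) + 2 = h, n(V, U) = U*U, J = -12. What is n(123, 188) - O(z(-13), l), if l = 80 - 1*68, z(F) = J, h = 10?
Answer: 33688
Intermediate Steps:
n(V, U) = U²
u(d) = 8 (u(d) = -2 + 10 = 8)
z(F) = -12
l = 12 (l = 80 - 68 = 12)
O(r, T) = -130*r + 8*T
n(123, 188) - O(z(-13), l) = 188² - (-130*(-12) + 8*12) = 35344 - (1560 + 96) = 35344 - 1*1656 = 35344 - 1656 = 33688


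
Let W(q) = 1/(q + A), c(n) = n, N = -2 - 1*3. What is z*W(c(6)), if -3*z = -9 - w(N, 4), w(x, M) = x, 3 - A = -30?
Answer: 4/117 ≈ 0.034188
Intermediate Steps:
A = 33 (A = 3 - 1*(-30) = 3 + 30 = 33)
N = -5 (N = -2 - 3 = -5)
W(q) = 1/(33 + q) (W(q) = 1/(q + 33) = 1/(33 + q))
z = 4/3 (z = -(-9 - 1*(-5))/3 = -(-9 + 5)/3 = -⅓*(-4) = 4/3 ≈ 1.3333)
z*W(c(6)) = 4/(3*(33 + 6)) = (4/3)/39 = (4/3)*(1/39) = 4/117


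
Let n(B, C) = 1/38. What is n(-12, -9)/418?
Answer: 1/15884 ≈ 6.2956e-5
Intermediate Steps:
n(B, C) = 1/38
n(-12, -9)/418 = (1/38)/418 = (1/38)*(1/418) = 1/15884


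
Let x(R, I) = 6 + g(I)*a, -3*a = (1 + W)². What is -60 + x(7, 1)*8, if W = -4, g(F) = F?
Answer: -36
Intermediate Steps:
a = -3 (a = -(1 - 4)²/3 = -⅓*(-3)² = -⅓*9 = -3)
x(R, I) = 6 - 3*I (x(R, I) = 6 + I*(-3) = 6 - 3*I)
-60 + x(7, 1)*8 = -60 + (6 - 3*1)*8 = -60 + (6 - 3)*8 = -60 + 3*8 = -60 + 24 = -36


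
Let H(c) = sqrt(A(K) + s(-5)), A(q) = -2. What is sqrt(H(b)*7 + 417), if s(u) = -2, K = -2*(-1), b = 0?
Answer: sqrt(417 + 14*I) ≈ 20.423 + 0.3427*I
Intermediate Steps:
K = 2
H(c) = 2*I (H(c) = sqrt(-2 - 2) = sqrt(-4) = 2*I)
sqrt(H(b)*7 + 417) = sqrt((2*I)*7 + 417) = sqrt(14*I + 417) = sqrt(417 + 14*I)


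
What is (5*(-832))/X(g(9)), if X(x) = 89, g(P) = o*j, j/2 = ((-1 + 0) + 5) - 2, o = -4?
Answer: -4160/89 ≈ -46.742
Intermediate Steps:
j = 4 (j = 2*(((-1 + 0) + 5) - 2) = 2*((-1 + 5) - 2) = 2*(4 - 2) = 2*2 = 4)
g(P) = -16 (g(P) = -4*4 = -16)
(5*(-832))/X(g(9)) = (5*(-832))/89 = -4160*1/89 = -4160/89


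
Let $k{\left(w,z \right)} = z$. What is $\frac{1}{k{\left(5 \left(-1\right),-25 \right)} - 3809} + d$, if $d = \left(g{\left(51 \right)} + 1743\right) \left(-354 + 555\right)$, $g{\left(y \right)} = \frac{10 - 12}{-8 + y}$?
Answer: $\frac{57756706355}{164862} \approx 3.5033 \cdot 10^{5}$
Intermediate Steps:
$g{\left(y \right)} = - \frac{2}{-8 + y}$
$d = \frac{15064347}{43}$ ($d = \left(- \frac{2}{-8 + 51} + 1743\right) \left(-354 + 555\right) = \left(- \frac{2}{43} + 1743\right) 201 = \frac{74947}{43} \cdot 201 = \frac{15064347}{43} \approx 3.5033 \cdot 10^{5}$)
$\frac{1}{k{\left(5 \left(-1\right),-25 \right)} - 3809} + d = \frac{1}{-25 - 3809} + \frac{15064347}{43} = \frac{1}{-3834} + \frac{15064347}{43} = - \frac{1}{3834} + \frac{15064347}{43} = \frac{57756706355}{164862}$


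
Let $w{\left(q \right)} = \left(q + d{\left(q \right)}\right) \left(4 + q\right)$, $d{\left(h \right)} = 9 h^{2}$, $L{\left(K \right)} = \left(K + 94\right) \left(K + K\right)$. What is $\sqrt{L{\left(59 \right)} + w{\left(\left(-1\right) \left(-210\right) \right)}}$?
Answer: $\sqrt{84999594} \approx 9219.5$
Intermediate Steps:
$L{\left(K \right)} = 2 K \left(94 + K\right)$ ($L{\left(K \right)} = \left(94 + K\right) 2 K = 2 K \left(94 + K\right)$)
$w{\left(q \right)} = \left(4 + q\right) \left(q + 9 q^{2}\right)$ ($w{\left(q \right)} = \left(q + 9 q^{2}\right) \left(4 + q\right) = \left(4 + q\right) \left(q + 9 q^{2}\right)$)
$\sqrt{L{\left(59 \right)} + w{\left(\left(-1\right) \left(-210\right) \right)}} = \sqrt{2 \cdot 59 \left(94 + 59\right) + \left(-1\right) \left(-210\right) \left(4 + 9 \left(\left(-1\right) \left(-210\right)\right)^{2} + 37 \left(\left(-1\right) \left(-210\right)\right)\right)} = \sqrt{2 \cdot 59 \cdot 153 + 210 \left(4 + 9 \cdot 210^{2} + 37 \cdot 210\right)} = \sqrt{18054 + 210 \left(4 + 9 \cdot 44100 + 7770\right)} = \sqrt{18054 + 210 \left(4 + 396900 + 7770\right)} = \sqrt{18054 + 210 \cdot 404674} = \sqrt{18054 + 84981540} = \sqrt{84999594}$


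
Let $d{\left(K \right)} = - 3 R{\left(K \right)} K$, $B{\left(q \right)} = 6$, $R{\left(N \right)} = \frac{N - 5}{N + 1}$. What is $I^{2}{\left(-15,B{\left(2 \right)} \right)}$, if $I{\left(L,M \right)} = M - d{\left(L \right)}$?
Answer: $\frac{166464}{49} \approx 3397.2$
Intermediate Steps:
$R{\left(N \right)} = \frac{-5 + N}{1 + N}$
$d{\left(K \right)} = - \frac{3 K \left(-5 + K\right)}{1 + K}$ ($d{\left(K \right)} = - 3 \frac{-5 + K}{1 + K} K = - \frac{3 \left(-5 + K\right)}{1 + K} K = - \frac{3 K \left(-5 + K\right)}{1 + K}$)
$I{\left(L,M \right)} = M - \frac{3 L \left(5 - L\right)}{1 + L}$
$I^{2}{\left(-15,B{\left(2 \right)} \right)} = \left(\frac{6 \left(1 - 15\right) + 3 \left(-15\right) \left(-5 - 15\right)}{1 - 15}\right)^{2} = \left(\frac{6 \left(-14\right) + 3 \left(-15\right) \left(-20\right)}{-14}\right)^{2} = \left(- \frac{-84 + 900}{14}\right)^{2} = \left(\left(- \frac{1}{14}\right) 816\right)^{2} = \left(- \frac{408}{7}\right)^{2} = \frac{166464}{49}$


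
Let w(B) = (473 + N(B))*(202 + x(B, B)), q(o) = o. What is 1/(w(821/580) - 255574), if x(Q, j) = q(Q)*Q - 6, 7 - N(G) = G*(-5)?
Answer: -39022400/6209667332659 ≈ -6.2841e-6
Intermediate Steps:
N(G) = 7 + 5*G (N(G) = 7 - G*(-5) = 7 - (-5)*G = 7 + 5*G)
x(Q, j) = -6 + Q**2 (x(Q, j) = Q*Q - 6 = Q**2 - 6 = -6 + Q**2)
w(B) = (196 + B**2)*(480 + 5*B) (w(B) = (473 + (7 + 5*B))*(202 + (-6 + B**2)) = (480 + 5*B)*(196 + B**2) = (196 + B**2)*(480 + 5*B))
1/(w(821/580) - 255574) = 1/((94080 + 5*(821/580)**3 + 480*(821/580)**2 + 980*(821/580)) - 255574) = 1/((94080 + 5*(553387661/195112000) + 480*(674041/336400) + 40229/29) - 255574) = 1/((94080 + 553387661/39022400 + 4044246/4205 + 40229/29) - 255574) = 1/(3763443524941/39022400 - 255574) = 1/(-6209667332659/39022400) = -39022400/6209667332659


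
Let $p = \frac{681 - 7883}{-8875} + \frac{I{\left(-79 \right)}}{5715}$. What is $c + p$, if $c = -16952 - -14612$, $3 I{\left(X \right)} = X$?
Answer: $- \frac{71187202067}{30432375} \approx -2339.2$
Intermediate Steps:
$I{\left(X \right)} = \frac{X}{3}$
$c = -2340$ ($c = -16952 + 14612 = -2340$)
$p = \frac{24555433}{30432375}$ ($p = \frac{681 - 7883}{-8875} + \frac{\frac{1}{3} \left(-79\right)}{5715} = \left(-7202\right) \left(- \frac{1}{8875}\right) - \frac{79}{17145} = \frac{7202}{8875} - \frac{79}{17145} = \frac{24555433}{30432375} \approx 0.80688$)
$c + p = -2340 + \frac{24555433}{30432375} = - \frac{71187202067}{30432375}$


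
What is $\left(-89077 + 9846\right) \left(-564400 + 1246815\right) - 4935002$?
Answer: $-54073357867$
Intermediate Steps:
$\left(-89077 + 9846\right) \left(-564400 + 1246815\right) - 4935002 = \left(-79231\right) 682415 - 4935002 = -54068422865 - 4935002 = -54073357867$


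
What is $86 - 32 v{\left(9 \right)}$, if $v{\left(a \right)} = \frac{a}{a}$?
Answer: $54$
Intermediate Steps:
$v{\left(a \right)} = 1$
$86 - 32 v{\left(9 \right)} = 86 - 32 = 54$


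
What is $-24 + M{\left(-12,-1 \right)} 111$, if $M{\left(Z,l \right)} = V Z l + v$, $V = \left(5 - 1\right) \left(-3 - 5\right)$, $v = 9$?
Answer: $-41649$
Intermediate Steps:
$V = -32$ ($V = 4 \left(-8\right) = -32$)
$M{\left(Z,l \right)} = 9 - 32 Z l$ ($M{\left(Z,l \right)} = - 32 Z l + 9 = 9 - 32 Z l$)
$-24 + M{\left(-12,-1 \right)} 111 = -24 + \left(9 - \left(-384\right) \left(-1\right)\right) 111 = -24 + \left(9 - 384\right) 111 = -24 - 41625 = -41649$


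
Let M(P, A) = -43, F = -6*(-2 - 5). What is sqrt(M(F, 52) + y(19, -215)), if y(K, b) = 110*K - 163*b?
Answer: 2*sqrt(9273) ≈ 192.59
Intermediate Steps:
F = 42 (F = -6*(-7) = 42)
y(K, b) = -163*b + 110*K
sqrt(M(F, 52) + y(19, -215)) = sqrt(-43 + (-163*(-215) + 110*19)) = sqrt(-43 + (35045 + 2090)) = sqrt(-43 + 37135) = sqrt(37092) = 2*sqrt(9273)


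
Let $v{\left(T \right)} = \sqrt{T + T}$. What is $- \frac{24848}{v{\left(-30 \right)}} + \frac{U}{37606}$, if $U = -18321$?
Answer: $- \frac{18321}{37606} + \frac{12424 i \sqrt{15}}{15} \approx -0.48718 + 3207.9 i$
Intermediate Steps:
$v{\left(T \right)} = \sqrt{2} \sqrt{T}$ ($v{\left(T \right)} = \sqrt{2 T} = \sqrt{2} \sqrt{T}$)
$- \frac{24848}{v{\left(-30 \right)}} + \frac{U}{37606} = - \frac{24848}{\sqrt{2} \sqrt{-30}} - \frac{18321}{37606} = - \frac{24848}{\sqrt{2} i \sqrt{30}} - \frac{18321}{37606} = - \frac{24848}{2 i \sqrt{15}} - \frac{18321}{37606} = - 24848 \left(- \frac{i \sqrt{15}}{30}\right) - \frac{18321}{37606} = \frac{12424 i \sqrt{15}}{15} - \frac{18321}{37606} = - \frac{18321}{37606} + \frac{12424 i \sqrt{15}}{15}$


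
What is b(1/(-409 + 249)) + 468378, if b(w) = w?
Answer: 74940479/160 ≈ 4.6838e+5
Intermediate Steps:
b(1/(-409 + 249)) + 468378 = 1/(-409 + 249) + 468378 = 1/(-160) + 468378 = -1/160 + 468378 = 74940479/160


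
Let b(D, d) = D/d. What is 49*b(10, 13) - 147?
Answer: -1421/13 ≈ -109.31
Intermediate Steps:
49*b(10, 13) - 147 = 49*(10/13) - 147 = 490/13 - 147 = -1421/13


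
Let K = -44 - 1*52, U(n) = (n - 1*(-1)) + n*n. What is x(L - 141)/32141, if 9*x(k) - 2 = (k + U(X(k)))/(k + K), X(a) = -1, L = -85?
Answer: 869/93144618 ≈ 9.3296e-6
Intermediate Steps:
U(n) = 1 + n + n² (U(n) = (n + 1) + n² = (1 + n) + n² = 1 + n + n²)
K = -96 (K = -44 - 52 = -96)
x(k) = 2/9 + (1 + k)/(9*(-96 + k)) (x(k) = 2/9 + ((k + (1 - 1 + (-1)²))/(k - 96))/9 = 2/9 + ((k + (1 - 1 + 1))/(-96 + k))/9 = 2/9 + ((k + 1)/(-96 + k))/9 = 2/9 + ((1 + k)/(-96 + k))/9 = 2/9 + (1 + k)/(9*(-96 + k)))
x(L - 141)/32141 = ((-191 + 3*(-85 - 141))/(9*(-96 + (-85 - 141))))/32141 = ((-191 + 3*(-226))/(9*(-96 - 226)))*(1/32141) = ((⅑)*(-191 - 678)/(-322))*(1/32141) = ((⅑)*(-1/322)*(-869))*(1/32141) = (869/2898)*(1/32141) = 869/93144618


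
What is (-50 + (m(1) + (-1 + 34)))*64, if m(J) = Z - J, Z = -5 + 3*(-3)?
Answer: -2048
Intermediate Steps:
Z = -14 (Z = -5 - 9 = -14)
m(J) = -14 - J
(-50 + (m(1) + (-1 + 34)))*64 = (-50 + ((-14 - 1*1) + (-1 + 34)))*64 = (-50 + ((-14 - 1) + 33))*64 = (-50 + (-15 + 33))*64 = (-50 + 18)*64 = -32*64 = -2048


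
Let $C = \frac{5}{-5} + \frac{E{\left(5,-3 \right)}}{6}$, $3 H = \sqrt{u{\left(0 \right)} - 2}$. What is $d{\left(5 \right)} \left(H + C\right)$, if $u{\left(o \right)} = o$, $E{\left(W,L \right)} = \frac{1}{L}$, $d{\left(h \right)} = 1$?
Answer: $- \frac{19}{18} + \frac{i \sqrt{2}}{3} \approx -1.0556 + 0.4714 i$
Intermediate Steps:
$H = \frac{i \sqrt{2}}{3}$ ($H = \frac{\sqrt{0 - 2}}{3} = \frac{\sqrt{-2}}{3} = \frac{i \sqrt{2}}{3} \approx 0.4714 i$)
$C = - \frac{19}{18}$ ($C = \frac{5}{-5} + \frac{1}{\left(-3\right) 6} = 5 \left(- \frac{1}{5}\right) - \frac{1}{18} = -1 - \frac{1}{18} = - \frac{19}{18} \approx -1.0556$)
$d{\left(5 \right)} \left(H + C\right) = 1 \left(\frac{i \sqrt{2}}{3} - \frac{19}{18}\right) = 1 \left(- \frac{19}{18} + \frac{i \sqrt{2}}{3}\right) = - \frac{19}{18} + \frac{i \sqrt{2}}{3}$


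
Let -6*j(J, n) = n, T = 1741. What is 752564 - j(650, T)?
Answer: 4517125/6 ≈ 7.5285e+5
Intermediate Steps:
j(J, n) = -n/6
752564 - j(650, T) = 752564 - (-1)*1741/6 = 752564 - 1*(-1741/6) = 752564 + 1741/6 = 4517125/6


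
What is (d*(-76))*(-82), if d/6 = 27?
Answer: 1009584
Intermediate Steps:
d = 162 (d = 6*27 = 162)
(d*(-76))*(-82) = (162*(-76))*(-82) = -12312*(-82) = 1009584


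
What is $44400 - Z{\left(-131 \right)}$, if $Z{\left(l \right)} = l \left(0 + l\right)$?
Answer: $27239$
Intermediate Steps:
$Z{\left(l \right)} = l^{2}$ ($Z{\left(l \right)} = l l = l^{2}$)
$44400 - Z{\left(-131 \right)} = 44400 - \left(-131\right)^{2} = 44400 - 17161 = 27239$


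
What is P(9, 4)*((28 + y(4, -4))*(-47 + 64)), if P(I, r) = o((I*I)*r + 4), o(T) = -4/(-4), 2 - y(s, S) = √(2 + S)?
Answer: 510 - 17*I*√2 ≈ 510.0 - 24.042*I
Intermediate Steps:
y(s, S) = 2 - √(2 + S)
o(T) = 1 (o(T) = -4*(-¼) = 1)
P(I, r) = 1
P(9, 4)*((28 + y(4, -4))*(-47 + 64)) = 1*((28 + (2 - √(2 - 4)))*(-47 + 64)) = 1*((28 + (2 - √(-2)))*17) = 1*((28 + (2 - I*√2))*17) = 1*((30 - I*√2)*17) = 1*(510 - 17*I*√2) = 510 - 17*I*√2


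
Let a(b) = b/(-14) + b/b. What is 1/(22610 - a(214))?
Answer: 7/158370 ≈ 4.4200e-5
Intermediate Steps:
a(b) = 1 - b/14 (a(b) = b*(-1/14) + 1 = -b/14 + 1 = 1 - b/14)
1/(22610 - a(214)) = 1/(22610 - (1 - 1/14*214)) = 1/(22610 - (1 - 107/7)) = 1/(22610 - 1*(-100/7)) = 1/(22610 + 100/7) = 1/(158370/7) = 7/158370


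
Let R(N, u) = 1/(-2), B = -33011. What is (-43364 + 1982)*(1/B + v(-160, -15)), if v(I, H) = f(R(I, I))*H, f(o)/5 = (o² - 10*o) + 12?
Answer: 321334858449/6002 ≈ 5.3538e+7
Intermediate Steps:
R(N, u) = -½
f(o) = 60 - 50*o + 5*o² (f(o) = 5*((o² - 10*o) + 12) = 5*(12 + o² - 10*o) = 60 - 50*o + 5*o²)
v(I, H) = 345*H/4 (v(I, H) = (60 - 50*(-½) + 5*(-½)²)*H = (60 + 25 + 5*(¼))*H = (60 + 25 + 5/4)*H = 345*H/4)
(-43364 + 1982)*(1/B + v(-160, -15)) = (-43364 + 1982)*(1/(-33011) + (345/4)*(-15)) = -41382*(-1/33011 - 5175/4) = -41382*(-170831929/132044) = 321334858449/6002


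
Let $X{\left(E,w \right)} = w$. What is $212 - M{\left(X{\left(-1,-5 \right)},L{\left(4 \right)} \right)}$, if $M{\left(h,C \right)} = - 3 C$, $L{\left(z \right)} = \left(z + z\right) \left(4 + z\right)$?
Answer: $404$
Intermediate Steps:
$L{\left(z \right)} = 2 z \left(4 + z\right)$
$212 - M{\left(X{\left(-1,-5 \right)},L{\left(4 \right)} \right)} = 212 - - 3 \cdot 2 \cdot 4 \left(4 + 4\right) = 212 - - 3 \cdot 2 \cdot 4 \cdot 8 = 212 - \left(-3\right) 64 = 212 - -192 = 212 + 192 = 404$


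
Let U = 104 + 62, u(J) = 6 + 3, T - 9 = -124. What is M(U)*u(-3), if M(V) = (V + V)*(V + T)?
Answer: 152388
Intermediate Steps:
T = -115 (T = 9 - 124 = -115)
u(J) = 9
U = 166
M(V) = 2*V*(-115 + V) (M(V) = (V + V)*(V - 115) = (2*V)*(-115 + V) = 2*V*(-115 + V))
M(U)*u(-3) = (2*166*(-115 + 166))*9 = (2*166*51)*9 = 16932*9 = 152388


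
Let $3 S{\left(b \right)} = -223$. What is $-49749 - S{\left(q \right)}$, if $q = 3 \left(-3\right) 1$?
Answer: $- \frac{149024}{3} \approx -49675.0$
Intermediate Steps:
$q = -9$ ($q = \left(-9\right) 1 = -9$)
$S{\left(b \right)} = - \frac{223}{3}$ ($S{\left(b \right)} = \frac{1}{3} \left(-223\right) = - \frac{223}{3}$)
$-49749 - S{\left(q \right)} = -49749 - - \frac{223}{3} = -49749 + \frac{223}{3} = - \frac{149024}{3}$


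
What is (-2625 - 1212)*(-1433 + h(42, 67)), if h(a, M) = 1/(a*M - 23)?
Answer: 15346089174/2791 ≈ 5.4984e+6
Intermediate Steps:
h(a, M) = 1/(-23 + M*a) (h(a, M) = 1/(M*a - 23) = 1/(-23 + M*a))
(-2625 - 1212)*(-1433 + h(42, 67)) = (-2625 - 1212)*(-1433 + 1/(-23 + 67*42)) = -3837*(-1433 + 1/(-23 + 2814)) = -3837*(-1433 + 1/2791) = -3837*(-3999502/2791) = 15346089174/2791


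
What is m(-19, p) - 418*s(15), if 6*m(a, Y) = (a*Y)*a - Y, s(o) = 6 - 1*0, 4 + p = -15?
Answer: -3648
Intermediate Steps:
p = -19 (p = -4 - 15 = -19)
s(o) = 6 (s(o) = 6 + 0 = 6)
m(a, Y) = -Y/6 + Y*a**2/6 (m(a, Y) = ((a*Y)*a - Y)/6 = ((Y*a)*a - Y)/6 = (Y*a**2 - Y)/6 = (-Y + Y*a**2)/6 = -Y/6 + Y*a**2/6)
m(-19, p) - 418*s(15) = (1/6)*(-19)*(-1 + (-19)**2) - 418*6 = (1/6)*(-19)*(-1 + 361) - 2508 = (1/6)*(-19)*360 - 2508 = -1140 - 2508 = -3648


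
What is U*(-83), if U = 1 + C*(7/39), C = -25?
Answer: 11288/39 ≈ 289.44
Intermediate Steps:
U = -136/39 (U = 1 - 175/39 = -136/39 ≈ -3.4872)
U*(-83) = -136/39*(-83) = 11288/39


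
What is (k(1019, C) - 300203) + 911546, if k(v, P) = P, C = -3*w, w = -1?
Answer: 611346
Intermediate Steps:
C = 3 (C = -3*(-1) = 3)
(k(1019, C) - 300203) + 911546 = (3 - 300203) + 911546 = -300200 + 911546 = 611346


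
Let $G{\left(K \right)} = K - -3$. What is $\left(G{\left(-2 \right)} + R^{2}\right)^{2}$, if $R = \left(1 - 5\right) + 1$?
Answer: $100$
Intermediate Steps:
$G{\left(K \right)} = 3 + K$ ($G{\left(K \right)} = K + 3 = 3 + K$)
$R = -3$ ($R = -4 + 1 = -3$)
$\left(G{\left(-2 \right)} + R^{2}\right)^{2} = \left(\left(3 - 2\right) + \left(-3\right)^{2}\right)^{2} = \left(1 + 9\right)^{2} = 10^{2} = 100$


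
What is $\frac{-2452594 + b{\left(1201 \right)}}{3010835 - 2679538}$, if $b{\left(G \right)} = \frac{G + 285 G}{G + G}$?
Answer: $- \frac{2452451}{331297} \approx -7.4026$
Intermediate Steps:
$b{\left(G \right)} = 143$ ($b{\left(G \right)} = \frac{286 G}{2 G} = 286 G \frac{1}{2 G} = 143$)
$\frac{-2452594 + b{\left(1201 \right)}}{3010835 - 2679538} = \frac{-2452594 + 143}{3010835 - 2679538} = - \frac{2452451}{331297}$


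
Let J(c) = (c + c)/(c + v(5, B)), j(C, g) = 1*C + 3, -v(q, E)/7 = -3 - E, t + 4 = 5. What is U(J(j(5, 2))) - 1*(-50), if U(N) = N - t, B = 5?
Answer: 197/4 ≈ 49.250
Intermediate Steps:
t = 1 (t = -4 + 5 = 1)
v(q, E) = 21 + 7*E (v(q, E) = -7*(-3 - E) = 21 + 7*E)
j(C, g) = 3 + C (j(C, g) = C + 3 = 3 + C)
J(c) = 2*c/(56 + c) (J(c) = (c + c)/(c + (21 + 7*5)) = (2*c)/(c + (21 + 35)) = (2*c)/(c + 56) = (2*c)/(56 + c) = 2*c/(56 + c))
U(N) = -1 + N (U(N) = N - 1*1 = N - 1 = -1 + N)
U(J(j(5, 2))) - 1*(-50) = (-1 + 2*(3 + 5)/(56 + (3 + 5))) - 1*(-50) = (-1 + 2*8/(56 + 8)) + 50 = (-1 + 2*8/64) + 50 = (-1 + 2*8*(1/64)) + 50 = (-1 + 1/4) + 50 = -3/4 + 50 = 197/4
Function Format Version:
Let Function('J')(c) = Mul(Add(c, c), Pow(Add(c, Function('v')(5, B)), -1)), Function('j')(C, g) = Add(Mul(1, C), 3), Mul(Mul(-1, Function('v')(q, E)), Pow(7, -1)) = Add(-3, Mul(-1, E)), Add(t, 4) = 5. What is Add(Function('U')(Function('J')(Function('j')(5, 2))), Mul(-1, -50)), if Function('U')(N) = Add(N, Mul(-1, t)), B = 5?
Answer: Rational(197, 4) ≈ 49.250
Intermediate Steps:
t = 1 (t = Add(-4, 5) = 1)
Function('v')(q, E) = Add(21, Mul(7, E)) (Function('v')(q, E) = Mul(-7, Add(-3, Mul(-1, E))) = Add(21, Mul(7, E)))
Function('j')(C, g) = Add(3, C) (Function('j')(C, g) = Add(C, 3) = Add(3, C))
Function('J')(c) = Mul(2, c, Pow(Add(56, c), -1)) (Function('J')(c) = Mul(Add(c, c), Pow(Add(c, Add(21, Mul(7, 5))), -1)) = Mul(Mul(2, c), Pow(Add(c, Add(21, 35)), -1)) = Mul(Mul(2, c), Pow(Add(c, 56), -1)) = Mul(Mul(2, c), Pow(Add(56, c), -1)) = Mul(2, c, Pow(Add(56, c), -1)))
Function('U')(N) = Add(-1, N) (Function('U')(N) = Add(N, Mul(-1, 1)) = Add(N, -1) = Add(-1, N))
Add(Function('U')(Function('J')(Function('j')(5, 2))), Mul(-1, -50)) = Add(Add(-1, Mul(2, Add(3, 5), Pow(Add(56, Add(3, 5)), -1))), Mul(-1, -50)) = Add(Add(-1, Mul(2, 8, Pow(Add(56, 8), -1))), 50) = Add(Add(-1, Mul(2, 8, Pow(64, -1))), 50) = Add(Add(-1, Mul(2, 8, Rational(1, 64))), 50) = Add(Add(-1, Rational(1, 4)), 50) = Add(Rational(-3, 4), 50) = Rational(197, 4)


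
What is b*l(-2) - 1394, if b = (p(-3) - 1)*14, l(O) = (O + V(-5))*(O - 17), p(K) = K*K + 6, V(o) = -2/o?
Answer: 22822/5 ≈ 4564.4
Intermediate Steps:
p(K) = 6 + K² (p(K) = K² + 6 = 6 + K²)
l(O) = (-17 + O)*(⅖ + O) (l(O) = (O - 2/(-5))*(O - 17) = (O - 2*(-⅕))*(-17 + O) = (O + ⅖)*(-17 + O) = (⅖ + O)*(-17 + O) = (-17 + O)*(⅖ + O))
b = 196 (b = ((6 + (-3)²) - 1)*14 = ((6 + 9) - 1)*14 = (15 - 1)*14 = 14*14 = 196)
b*l(-2) - 1394 = 196*(-34/5 + (-2)² - 83/5*(-2)) - 1394 = 196*(-34/5 + 4 + 166/5) - 1394 = 196*(152/5) - 1394 = 29792/5 - 1394 = 22822/5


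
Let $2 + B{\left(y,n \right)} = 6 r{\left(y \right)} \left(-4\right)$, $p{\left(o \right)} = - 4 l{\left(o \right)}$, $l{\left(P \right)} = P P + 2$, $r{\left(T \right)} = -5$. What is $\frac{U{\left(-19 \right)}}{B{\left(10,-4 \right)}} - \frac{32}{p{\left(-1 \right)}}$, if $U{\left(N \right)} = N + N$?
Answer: $\frac{415}{177} \approx 2.3446$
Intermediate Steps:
$U{\left(N \right)} = 2 N$
$l{\left(P \right)} = 2 + P^{2}$ ($l{\left(P \right)} = P^{2} + 2 = 2 + P^{2}$)
$p{\left(o \right)} = -8 - 4 o^{2}$ ($p{\left(o \right)} = - 4 \left(2 + o^{2}\right) = -8 - 4 o^{2}$)
$B{\left(y,n \right)} = 118$ ($B{\left(y,n \right)} = -2 + 6 \left(-5\right) \left(-4\right) = -2 - -120 = -2 + 120 = 118$)
$\frac{U{\left(-19 \right)}}{B{\left(10,-4 \right)}} - \frac{32}{p{\left(-1 \right)}} = \frac{2 \left(-19\right)}{118} - \frac{32}{-8 - 4 \left(-1\right)^{2}} = \left(-38\right) \frac{1}{118} - \frac{32}{-8 - 4} = - \frac{19}{59} - \frac{32}{-8 - 4} = - \frac{19}{59} - \frac{32}{-12} = - \frac{19}{59} - - \frac{8}{3} = - \frac{19}{59} + \frac{8}{3} = \frac{415}{177}$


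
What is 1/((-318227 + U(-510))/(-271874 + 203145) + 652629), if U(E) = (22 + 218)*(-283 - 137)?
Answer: 68729/44854957568 ≈ 1.5322e-6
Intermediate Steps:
U(E) = -100800 (U(E) = 240*(-420) = -100800)
1/((-318227 + U(-510))/(-271874 + 203145) + 652629) = 1/((-318227 - 100800)/(-271874 + 203145) + 652629) = 1/(-419027/(-68729) + 652629) = 1/(-419027*(-1/68729) + 652629) = 1/(419027/68729 + 652629) = 1/(44854957568/68729) = 68729/44854957568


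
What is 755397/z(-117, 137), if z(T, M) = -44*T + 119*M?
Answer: 755397/21451 ≈ 35.215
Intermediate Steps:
755397/z(-117, 137) = 755397/(-44*(-117) + 119*137) = 755397/(5148 + 16303) = 755397/21451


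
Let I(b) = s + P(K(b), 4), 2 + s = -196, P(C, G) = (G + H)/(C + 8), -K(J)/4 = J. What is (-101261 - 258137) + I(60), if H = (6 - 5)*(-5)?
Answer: -83426271/232 ≈ -3.5960e+5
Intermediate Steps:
K(J) = -4*J
H = -5 (H = 1*(-5) = -5)
P(C, G) = (-5 + G)/(8 + C) (P(C, G) = (G - 5)/(C + 8) = (-5 + G)/(8 + C))
s = -198 (s = -2 - 196 = -198)
I(b) = -198 - 1/(8 - 4*b) (I(b) = -198 + (-5 + 4)/(8 - 4*b) = -198 - 1/(8 - 4*b))
(-101261 - 258137) + I(60) = (-101261 - 258137) + (1585 - 792*60)/(4*(-2 + 60)) = -359398 + (¼)*(1585 - 47520)/58 = -359398 + (¼)*(1/58)*(-45935) = -359398 - 45935/232 = -83426271/232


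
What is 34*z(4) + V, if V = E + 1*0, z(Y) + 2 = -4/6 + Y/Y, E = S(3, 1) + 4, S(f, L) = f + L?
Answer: -146/3 ≈ -48.667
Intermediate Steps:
S(f, L) = L + f
E = 8 (E = (1 + 3) + 4 = 4 + 4 = 8)
z(Y) = -5/3 (z(Y) = -2 + (-4/6 + Y/Y) = -2 + (-4*⅙ + 1) = -2 + (-⅔ + 1) = -2 + ⅓ = -5/3)
V = 8 (V = 8 + 1*0 = 8 + 0 = 8)
34*z(4) + V = 34*(-5/3) + 8 = -170/3 + 8 = -146/3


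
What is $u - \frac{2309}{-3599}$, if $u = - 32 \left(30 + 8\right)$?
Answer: $- \frac{4374075}{3599} \approx -1215.4$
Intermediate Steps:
$u = -1216$ ($u = \left(-32\right) 38 = -1216$)
$u - \frac{2309}{-3599} = -1216 - \frac{2309}{-3599} = -1216 - 2309 \left(- \frac{1}{3599}\right) = -1216 - - \frac{2309}{3599} = -1216 + \frac{2309}{3599} = - \frac{4374075}{3599}$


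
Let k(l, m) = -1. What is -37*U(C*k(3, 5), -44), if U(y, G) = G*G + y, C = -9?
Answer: -71965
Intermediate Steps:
U(y, G) = y + G² (U(y, G) = G² + y = y + G²)
-37*U(C*k(3, 5), -44) = -37*(-9*(-1) + (-44)²) = -37*(9 + 1936) = -37*1945 = -71965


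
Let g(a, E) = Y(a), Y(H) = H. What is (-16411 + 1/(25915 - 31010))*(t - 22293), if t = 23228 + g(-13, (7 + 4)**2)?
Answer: -77092150412/5095 ≈ -1.5131e+7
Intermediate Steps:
g(a, E) = a
t = 23215 (t = 23228 - 13 = 23215)
(-16411 + 1/(25915 - 31010))*(t - 22293) = (-16411 + 1/(25915 - 31010))*(23215 - 22293) = (-16411 + 1/(-5095))*922 = (-16411 - 1/5095)*922 = -83614046/5095*922 = -77092150412/5095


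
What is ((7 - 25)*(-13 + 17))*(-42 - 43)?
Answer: 6120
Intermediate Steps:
((7 - 25)*(-13 + 17))*(-42 - 43) = -18*4*(-85) = -72*(-85) = 6120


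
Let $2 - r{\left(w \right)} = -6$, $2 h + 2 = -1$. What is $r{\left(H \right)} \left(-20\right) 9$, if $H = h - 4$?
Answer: $-1440$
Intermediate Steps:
$h = - \frac{3}{2}$ ($h = -1 + \frac{1}{2} \left(-1\right) = -1 - \frac{1}{2} = - \frac{3}{2} \approx -1.5$)
$H = - \frac{11}{2}$ ($H = - \frac{3}{2} - 4 = - \frac{11}{2} \approx -5.5$)
$r{\left(w \right)} = 8$ ($r{\left(w \right)} = 2 - -6 = 2 + 6 = 8$)
$r{\left(H \right)} \left(-20\right) 9 = 8 \left(-20\right) 9 = \left(-160\right) 9 = -1440$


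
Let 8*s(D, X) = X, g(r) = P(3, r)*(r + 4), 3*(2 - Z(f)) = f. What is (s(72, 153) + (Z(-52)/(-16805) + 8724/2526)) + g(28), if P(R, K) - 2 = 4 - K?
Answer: -115703981549/169797720 ≈ -681.42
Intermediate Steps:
P(R, K) = 6 - K (P(R, K) = 2 + (4 - K) = 6 - K)
Z(f) = 2 - f/3
g(r) = (4 + r)*(6 - r) (g(r) = (6 - r)*(r + 4) = (6 - r)*(4 + r) = (4 + r)*(6 - r))
s(D, X) = X/8
(s(72, 153) + (Z(-52)/(-16805) + 8724/2526)) + g(28) = ((1/8)*153 + ((2 - 1/3*(-52))/(-16805) + 8724/2526)) - (-6 + 28)*(4 + 28) = (153/8 + ((2 + 52/3)*(-1/16805) + 8724*(1/2526))) - 1*22*32 = (153/8 + ((58/3)*(-1/16805) + 1454/421)) - 704 = (153/8 + (-58/50415 + 1454/421)) - 704 = (153/8 + 73278992/21224715) - 704 = 3833613331/169797720 - 704 = -115703981549/169797720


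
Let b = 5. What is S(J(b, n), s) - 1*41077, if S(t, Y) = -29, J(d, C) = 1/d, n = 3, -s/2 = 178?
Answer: -41106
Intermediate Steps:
s = -356 (s = -2*178 = -356)
S(J(b, n), s) - 1*41077 = -29 - 1*41077 = -29 - 41077 = -41106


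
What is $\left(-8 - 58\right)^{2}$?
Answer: $4356$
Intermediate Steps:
$\left(-8 - 58\right)^{2} = \left(-66\right)^{2} = 4356$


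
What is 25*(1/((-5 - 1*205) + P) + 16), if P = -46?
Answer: 102375/256 ≈ 399.90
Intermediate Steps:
25*(1/((-5 - 1*205) + P) + 16) = 25*(1/((-5 - 1*205) - 46) + 16) = 25*(1/((-5 - 205) - 46) + 16) = 25*(1/(-210 - 46) + 16) = 25*(1/(-256) + 16) = 25*(-1/256 + 16) = 25*(4095/256) = 102375/256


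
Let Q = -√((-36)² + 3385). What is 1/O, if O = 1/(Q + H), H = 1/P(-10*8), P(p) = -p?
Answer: 1/80 - √4681 ≈ -68.405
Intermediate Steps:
H = 1/80 (H = 1/(-(-10)*8) = 1/(-1*(-80)) = 1/80 ≈ 0.012500)
Q = -√4681 (Q = -√(1296 + 3385) = -√4681 ≈ -68.418)
O = 1/(1/80 - √4681) (O = 1/(-√4681 + 1/80) = 1/(1/80 - √4681) ≈ -0.014619)
1/O = 1/(-80/29958399 - 6400*√4681/29958399)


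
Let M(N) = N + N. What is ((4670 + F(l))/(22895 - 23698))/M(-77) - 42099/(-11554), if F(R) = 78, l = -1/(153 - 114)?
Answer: 2630452465/714395374 ≈ 3.6821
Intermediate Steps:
M(N) = 2*N
l = -1/39 ≈ -0.025641
((4670 + F(l))/(22895 - 23698))/M(-77) - 42099/(-11554) = ((4670 + 78)/(22895 - 23698))/((2*(-77))) - 42099/(-11554) = (4748/(-803))/(-154) - 42099*(-1/11554) = (4748*(-1/803))*(-1/154) + 42099/11554 = -4748/803*(-1/154) + 42099/11554 = 2374/61831 + 42099/11554 = 2630452465/714395374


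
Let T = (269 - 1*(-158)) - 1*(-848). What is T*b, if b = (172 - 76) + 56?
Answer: 193800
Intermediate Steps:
b = 152 (b = 96 + 56 = 152)
T = 1275 (T = (269 + 158) + 848 = 427 + 848 = 1275)
T*b = 1275*152 = 193800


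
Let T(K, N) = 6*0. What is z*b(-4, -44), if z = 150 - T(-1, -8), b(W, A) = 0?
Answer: 0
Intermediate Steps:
T(K, N) = 0
z = 150 (z = 150 - 1*0 = 150 + 0 = 150)
z*b(-4, -44) = 150*0 = 0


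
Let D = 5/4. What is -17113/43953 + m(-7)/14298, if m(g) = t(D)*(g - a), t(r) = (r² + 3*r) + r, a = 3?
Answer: -660176239/1675839984 ≈ -0.39394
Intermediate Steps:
D = 5/4 (D = 5*(¼) = 5/4 ≈ 1.2500)
t(r) = r² + 4*r
m(g) = -315/16 + 105*g/16 (m(g) = (5*(4 + 5/4)/4)*(g - 1*3) = ((5/4)*(21/4))*(g - 3) = 105*(-3 + g)/16 = -315/16 + 105*g/16)
-17113/43953 + m(-7)/14298 = -17113/43953 + (-315/16 + (105/16)*(-7))/14298 = -17113*1/43953 + (-315/16 - 735/16)*(1/14298) = -17113/43953 - 525/8*1/14298 = -17113/43953 - 175/38128 = -660176239/1675839984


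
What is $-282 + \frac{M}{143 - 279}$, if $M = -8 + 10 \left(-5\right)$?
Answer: $- \frac{19147}{68} \approx -281.57$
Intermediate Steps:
$M = -58$ ($M = -8 - 50 = -58$)
$-282 + \frac{M}{143 - 279} = -282 + \frac{1}{143 - 279} \left(-58\right) = -282 + \frac{1}{-136} \left(-58\right) = -282 - - \frac{29}{68} = -282 + \frac{29}{68} = - \frac{19147}{68}$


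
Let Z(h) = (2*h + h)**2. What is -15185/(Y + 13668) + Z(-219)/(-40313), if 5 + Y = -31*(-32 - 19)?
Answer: -7192210261/614531372 ≈ -11.704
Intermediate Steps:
Z(h) = 9*h**2 (Z(h) = (3*h)**2 = 9*h**2)
Y = 1576 (Y = -5 - 31*(-32 - 19) = -5 - 31*(-51) = -5 + 1581 = 1576)
-15185/(Y + 13668) + Z(-219)/(-40313) = -15185/(1576 + 13668) + (9*(-219)**2)/(-40313) = -15185/15244 + (9*47961)*(-1/40313) = -15185*1/15244 + 431649*(-1/40313) = -15185/15244 - 431649/40313 = -7192210261/614531372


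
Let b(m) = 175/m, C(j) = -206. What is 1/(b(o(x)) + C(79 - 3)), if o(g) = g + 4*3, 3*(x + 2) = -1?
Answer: -29/5449 ≈ -0.0053221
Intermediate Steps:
x = -7/3 (x = -2 + (⅓)*(-1) = -2 - ⅓ = -7/3 ≈ -2.3333)
o(g) = 12 + g (o(g) = g + 12 = 12 + g)
1/(b(o(x)) + C(79 - 3)) = 1/(175/(12 - 7/3) - 206) = 1/(175/(29/3) - 206) = 1/(175*(3/29) - 206) = 1/(525/29 - 206) = 1/(-5449/29) = -29/5449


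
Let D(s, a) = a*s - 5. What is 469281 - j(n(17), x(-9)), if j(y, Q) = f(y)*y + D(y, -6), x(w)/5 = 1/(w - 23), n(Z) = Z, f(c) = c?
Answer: 469099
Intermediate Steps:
x(w) = 5/(-23 + w) (x(w) = 5/(w - 23) = 5/(-23 + w))
D(s, a) = -5 + a*s
j(y, Q) = -5 + y² - 6*y (j(y, Q) = y*y + (-5 - 6*y) = y² + (-5 - 6*y) = -5 + y² - 6*y)
469281 - j(n(17), x(-9)) = 469281 - (-5 + 17² - 6*17) = 469281 - (-5 + 289 - 102) = 469281 - 1*182 = 469281 - 182 = 469099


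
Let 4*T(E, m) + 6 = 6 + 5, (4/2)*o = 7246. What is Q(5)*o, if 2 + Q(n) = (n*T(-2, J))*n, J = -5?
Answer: 423891/4 ≈ 1.0597e+5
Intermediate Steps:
o = 3623 (o = (1/2)*7246 = 3623)
T(E, m) = 5/4 (T(E, m) = -3/2 + (6 + 5)/4 = -3/2 + (1/4)*11 = -3/2 + 11/4 = 5/4)
Q(n) = -2 + 5*n**2/4 (Q(n) = -2 + (n*(5/4))*n = -2 + (5*n/4)*n = -2 + 5*n**2/4)
Q(5)*o = (-2 + (5/4)*5**2)*3623 = (-2 + (5/4)*25)*3623 = (-2 + 125/4)*3623 = (117/4)*3623 = 423891/4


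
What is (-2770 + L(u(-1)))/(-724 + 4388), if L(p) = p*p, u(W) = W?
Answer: -2769/3664 ≈ -0.75573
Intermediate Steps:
L(p) = p²
(-2770 + L(u(-1)))/(-724 + 4388) = (-2770 + (-1)²)/(-724 + 4388) = (-2770 + 1)/3664 = -2769*1/3664 = -2769/3664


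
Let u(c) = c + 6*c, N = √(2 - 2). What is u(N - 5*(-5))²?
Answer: 30625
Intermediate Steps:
N = 0 (N = √0 = 0)
u(c) = 7*c
u(N - 5*(-5))² = (7*(0 - 5*(-5)))² = (7*(0 - 1*(-25)))² = (7*(0 + 25))² = (7*25)² = 175² = 30625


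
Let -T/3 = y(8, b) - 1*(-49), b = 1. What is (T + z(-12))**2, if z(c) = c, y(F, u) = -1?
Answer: 24336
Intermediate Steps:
T = -144 (T = -3*(-1 - 1*(-49)) = -3*(-1 + 49) = -3*48 = -144)
(T + z(-12))**2 = (-144 - 12)**2 = (-156)**2 = 24336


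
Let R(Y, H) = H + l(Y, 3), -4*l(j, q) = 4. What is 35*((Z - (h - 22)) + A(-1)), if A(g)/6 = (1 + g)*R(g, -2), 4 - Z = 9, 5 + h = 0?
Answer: 770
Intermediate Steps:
h = -5 (h = -5 + 0 = -5)
Z = -5 (Z = 4 - 1*9 = 4 - 9 = -5)
l(j, q) = -1 (l(j, q) = -1/4*4 = -1)
R(Y, H) = -1 + H (R(Y, H) = H - 1 = -1 + H)
A(g) = -18 - 18*g (A(g) = 6*((1 + g)*(-1 - 2)) = 6*((1 + g)*(-3)) = 6*(-3 - 3*g) = -18 - 18*g)
35*((Z - (h - 22)) + A(-1)) = 35*((-5 - (-5 - 22)) + (-18 - 18*(-1))) = 35*((-5 - 1*(-27)) + (-18 + 18)) = 35*((-5 + 27) + 0) = 35*(22 + 0) = 35*22 = 770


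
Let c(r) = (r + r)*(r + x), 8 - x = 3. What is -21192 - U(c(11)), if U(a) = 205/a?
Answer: -7459789/352 ≈ -21193.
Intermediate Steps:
x = 5 (x = 8 - 1*3 = 8 - 3 = 5)
c(r) = 2*r*(5 + r) (c(r) = (r + r)*(r + 5) = (2*r)*(5 + r) = 2*r*(5 + r))
-21192 - U(c(11)) = -21192 - 205/(2*11*(5 + 11)) = -21192 - 205/(2*11*16) = -21192 - 205/352 = -7459789/352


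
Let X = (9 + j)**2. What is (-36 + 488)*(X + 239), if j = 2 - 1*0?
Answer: 162720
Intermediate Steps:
j = 2 (j = 2 + 0 = 2)
X = 121 (X = (9 + 2)**2 = 11**2 = 121)
(-36 + 488)*(X + 239) = (-36 + 488)*(121 + 239) = 452*360 = 162720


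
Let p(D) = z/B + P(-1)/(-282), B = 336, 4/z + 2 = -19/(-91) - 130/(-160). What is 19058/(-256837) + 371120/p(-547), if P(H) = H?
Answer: -38303276134761854/889426531 ≈ -4.3065e+7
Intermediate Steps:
z = -5824/1425 (z = 4/(-2 + (-19/(-91) - 130/(-160))) = 4/(-2 + (-19*(-1/91) - 130*(-1/160))) = 4/(-2 + (19/91 + 13/16)) = 4/(-2 + 1487/1456) = 4/(-1425/1456) = 4*(-1456/1425) = -5824/1425 ≈ -4.0870)
p(D) = -3463/401850 (p(D) = -5824/1425/336 - 1/(-282) = -5824/1425*1/336 - 1*(-1/282) = -52/4275 + 1/282 = -3463/401850)
19058/(-256837) + 371120/p(-547) = 19058/(-256837) + 371120/(-3463/401850) = 19058*(-1/256837) + 371120*(-401850/3463) = -19058/256837 - 149134572000/3463 = -38303276134761854/889426531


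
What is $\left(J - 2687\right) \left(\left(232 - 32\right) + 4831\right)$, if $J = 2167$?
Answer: $-2616120$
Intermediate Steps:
$\left(J - 2687\right) \left(\left(232 - 32\right) + 4831\right) = \left(2167 - 2687\right) \left(\left(232 - 32\right) + 4831\right) = - 520 \left(\left(232 - 32\right) + 4831\right) = - 520 \left(200 + 4831\right) = \left(-520\right) 5031 = -2616120$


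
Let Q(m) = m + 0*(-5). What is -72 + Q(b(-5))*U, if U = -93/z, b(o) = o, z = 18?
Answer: -277/6 ≈ -46.167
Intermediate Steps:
U = -31/6 (U = -93/18 = -93*1/18 = -31/6 ≈ -5.1667)
Q(m) = m (Q(m) = m + 0 = m)
-72 + Q(b(-5))*U = -72 - 5*(-31/6) = -72 + 155/6 = -277/6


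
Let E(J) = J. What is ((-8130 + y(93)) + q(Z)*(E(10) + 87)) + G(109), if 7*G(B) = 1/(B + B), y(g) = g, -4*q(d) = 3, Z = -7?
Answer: -24750955/3052 ≈ -8109.8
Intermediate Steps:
q(d) = -3/4 (q(d) = -1/4*3 = -3/4)
G(B) = 1/(14*B) (G(B) = 1/(7*(B + B)) = 1/(7*((2*B))) = (1/(2*B))/7 = 1/(14*B))
((-8130 + y(93)) + q(Z)*(E(10) + 87)) + G(109) = ((-8130 + 93) - 3*(10 + 87)/4) + (1/14)/109 = (-8037 - 3/4*97) + (1/14)*(1/109) = (-8037 - 291/4) + 1/1526 = -32439/4 + 1/1526 = -24750955/3052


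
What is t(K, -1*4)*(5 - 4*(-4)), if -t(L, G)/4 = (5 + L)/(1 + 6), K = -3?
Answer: -24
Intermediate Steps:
t(L, G) = -20/7 - 4*L/7 (t(L, G) = -4*(5 + L)/(1 + 6) = -4*(5 + L)/7 = -4*(5/7 + L/7) = -20/7 - 4*L/7)
t(K, -1*4)*(5 - 4*(-4)) = (-20/7 - 4/7*(-3))*(5 - 4*(-4)) = (-20/7 + 12/7)*(5 + 16) = -8/7*21 = -24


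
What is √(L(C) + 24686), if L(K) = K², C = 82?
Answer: 3*√3490 ≈ 177.23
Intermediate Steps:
√(L(C) + 24686) = √(82² + 24686) = √(6724 + 24686) = √31410 = 3*√3490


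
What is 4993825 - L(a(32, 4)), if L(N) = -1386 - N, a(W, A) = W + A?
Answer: 4995247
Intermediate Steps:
a(W, A) = A + W
4993825 - L(a(32, 4)) = 4993825 - (-1386 - (4 + 32)) = 4993825 - (-1386 - 1*36) = 4993825 - (-1386 - 36) = 4993825 - 1*(-1422) = 4993825 + 1422 = 4995247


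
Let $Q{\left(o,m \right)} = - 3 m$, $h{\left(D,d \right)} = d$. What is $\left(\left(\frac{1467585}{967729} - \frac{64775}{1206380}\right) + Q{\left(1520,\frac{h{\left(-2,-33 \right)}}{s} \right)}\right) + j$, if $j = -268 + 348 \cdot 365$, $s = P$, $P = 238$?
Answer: $\frac{71875357773834065}{567046613924} \approx 1.2675 \cdot 10^{5}$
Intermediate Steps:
$s = 238$
$j = 126752$ ($j = -268 + 127020 = 126752$)
$\left(\left(\frac{1467585}{967729} - \frac{64775}{1206380}\right) + Q{\left(1520,\frac{h{\left(-2,-33 \right)}}{s} \right)}\right) + j = \left(\left(\frac{1467585}{967729} - \frac{64775}{1206380}\right) - 3 \left(- \frac{33}{238}\right)\right) + 126752 = \left(\left(1467585 \cdot \frac{1}{967729} - \frac{12955}{241276}\right) - 3 \left(\left(-33\right) \frac{1}{238}\right)\right) + 126752 = \left(\left(\frac{209655}{138247} - \frac{12955}{241276}\right) - - \frac{99}{238}\right) + 126752 = \left(\frac{48793729895}{33355683172} + \frac{99}{238}\right) + 126752 = \frac{1065365739217}{567046613924} + 126752 = \frac{71875357773834065}{567046613924}$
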